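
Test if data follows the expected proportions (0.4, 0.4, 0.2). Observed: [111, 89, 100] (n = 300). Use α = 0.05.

Expected: [120.0, 120.0, 60.0]. χ² = 35.35. df = 2, critical = 5.991. Reject H₀.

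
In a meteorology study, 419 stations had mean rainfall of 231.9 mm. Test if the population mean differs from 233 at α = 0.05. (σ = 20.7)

z = (x̄ - μ₀)/(σ/√n) = (231.9 - 233)/(20.7/√419) = -1.088. Critical value: ±1.96. Since |-1.088| ≤ 1.96, Fail to reject H₀.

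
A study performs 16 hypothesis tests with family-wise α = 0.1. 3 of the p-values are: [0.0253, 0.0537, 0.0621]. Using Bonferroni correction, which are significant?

Bonferroni α = 0.1/16 = 0.00625. None of the given p-values are significant.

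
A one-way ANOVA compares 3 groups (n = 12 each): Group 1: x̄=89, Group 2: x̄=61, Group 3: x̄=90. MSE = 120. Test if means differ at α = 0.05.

Grand mean = 80.0. SS_between = 6504.0, MS_between = 3252.0. F = 27.1, F_crit ≈ 3.285. Reject H₀.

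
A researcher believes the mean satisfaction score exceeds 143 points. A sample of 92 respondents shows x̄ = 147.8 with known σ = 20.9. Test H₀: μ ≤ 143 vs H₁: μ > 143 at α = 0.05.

z = 2.203. Critical value: 1.645. Reject H₀.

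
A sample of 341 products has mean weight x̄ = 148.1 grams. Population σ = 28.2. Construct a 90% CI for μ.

CI = x̄ ± z*(σ/√n) = 148.1 ± 1.645(28.2/√341) = 148.1 ± 2.51 = (145.59, 150.61)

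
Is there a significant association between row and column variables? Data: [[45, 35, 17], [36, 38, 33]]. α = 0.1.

χ² = 5.767. df = 2, critical = 4.605. Reject H₀. Variables are dependent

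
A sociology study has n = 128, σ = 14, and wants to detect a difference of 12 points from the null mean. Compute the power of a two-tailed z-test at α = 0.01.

SE = σ/√n = 14/√128 = 1.237. Non-centrality λ = d/SE = 12/1.237 = 9.697. Power ≈ Φ(λ - z_{α/2}) = Φ(9.697 - 2.576) = Φ(7.121) = 1.0.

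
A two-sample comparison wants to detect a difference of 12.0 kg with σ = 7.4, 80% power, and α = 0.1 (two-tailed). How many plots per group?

n per group = 2(z_α/2 + z_β)²σ²/d² = 2×(1.645 + 0.84)²×7.4²/12.0² = 4.7 → n = 5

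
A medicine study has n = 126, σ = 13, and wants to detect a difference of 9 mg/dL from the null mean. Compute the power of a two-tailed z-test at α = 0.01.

SE = σ/√n = 13/√126 = 1.158. Non-centrality λ = d/SE = 9/1.158 = 7.771. Power ≈ Φ(λ - z_{α/2}) = Φ(7.771 - 2.576) = Φ(5.195) = 1.0.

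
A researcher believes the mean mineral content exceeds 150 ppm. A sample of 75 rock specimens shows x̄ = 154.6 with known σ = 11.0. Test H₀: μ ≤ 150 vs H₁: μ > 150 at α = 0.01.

z = 3.622. Critical value: 2.33. Reject H₀.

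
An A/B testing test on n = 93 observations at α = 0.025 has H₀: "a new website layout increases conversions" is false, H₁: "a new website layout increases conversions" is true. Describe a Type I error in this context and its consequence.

Type I error: rejecting H₀ when it is true — concluding that a new website layout increases conversions when in fact it is not. Consequence: rolling out a layout that doesn't actually help — wasted engineering effort.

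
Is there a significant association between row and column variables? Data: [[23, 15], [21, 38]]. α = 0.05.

χ² = 5.797. df = 1, critical = 3.841. Reject H₀. Variables are dependent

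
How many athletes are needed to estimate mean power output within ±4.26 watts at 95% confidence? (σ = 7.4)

n = (z*σ/E)² = (1.96×7.4/4.26)² = 11.6 → n = 12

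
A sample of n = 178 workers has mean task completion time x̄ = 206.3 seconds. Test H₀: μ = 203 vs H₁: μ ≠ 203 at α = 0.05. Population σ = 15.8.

z = (x̄ - μ₀)/(σ/√n) = (206.3 - 203)/(15.8/√178) = 2.787. Critical value: ±1.96. Since |2.787| > 1.96, Reject H₀.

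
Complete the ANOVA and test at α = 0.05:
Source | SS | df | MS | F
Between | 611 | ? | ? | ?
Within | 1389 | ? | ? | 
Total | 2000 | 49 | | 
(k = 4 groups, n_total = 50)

df_between = 3, df_within = 46. MS_between = 203.67, MS_within = 30.2. F = 6.745, F_crit ≈ 2.807. Reject H₀.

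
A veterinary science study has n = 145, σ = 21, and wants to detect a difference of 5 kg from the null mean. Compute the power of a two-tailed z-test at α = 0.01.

SE = σ/√n = 21/√145 = 1.744. Non-centrality λ = d/SE = 5/1.744 = 2.867. Power ≈ Φ(λ - z_{α/2}) = Φ(2.867 - 2.576) = Φ(0.291) = 0.614.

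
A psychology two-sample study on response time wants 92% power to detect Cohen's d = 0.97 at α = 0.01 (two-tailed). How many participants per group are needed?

z_{α/2} = 2.576, z_β = Φ⁻¹(0.92) = 1.405. For large effect (d = 0.97): n per group = 2(z_{α/2} + z_β)²/d² = 2(2.576 + 1.405)²/0.97² = 33.7 → 34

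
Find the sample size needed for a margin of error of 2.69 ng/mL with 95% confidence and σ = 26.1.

n = (z*σ/E)² = (1.96×26.1/2.69)² = 361.7 → n = 362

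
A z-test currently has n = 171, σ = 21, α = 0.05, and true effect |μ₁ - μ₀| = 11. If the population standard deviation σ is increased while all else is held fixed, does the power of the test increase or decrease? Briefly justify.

Power decreases: a larger σ inflates the standard error σ/√n, pulling the sampling distribution under H₁ back toward the critical value.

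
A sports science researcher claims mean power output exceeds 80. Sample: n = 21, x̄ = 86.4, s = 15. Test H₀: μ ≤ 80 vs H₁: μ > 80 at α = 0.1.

t = (86.4 - 80)/(15/√21) = 1.955, df = 20. Critical t = 1.325. Reject H₀.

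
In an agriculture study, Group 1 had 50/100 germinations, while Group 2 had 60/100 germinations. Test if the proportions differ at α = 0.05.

p̂₁ = 0.5, p̂₂ = 0.6, pooled p̂ = 0.55. z = -1.421. Critical: ±1.96. Fail to reject H₀.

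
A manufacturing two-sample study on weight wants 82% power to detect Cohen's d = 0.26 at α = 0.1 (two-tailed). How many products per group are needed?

z_{α/2} = 1.645, z_β = Φ⁻¹(0.82) = 0.915. For small effect (d = 0.26): n per group = 2(z_{α/2} + z_β)²/d² = 2(1.645 + 0.915)²/0.26² = 193.9 → 194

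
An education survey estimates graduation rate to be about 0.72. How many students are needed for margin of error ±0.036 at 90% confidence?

n = z²p(1-p)/E² = 1.645²×0.72×0.28/0.036² = 420.9 → n = 421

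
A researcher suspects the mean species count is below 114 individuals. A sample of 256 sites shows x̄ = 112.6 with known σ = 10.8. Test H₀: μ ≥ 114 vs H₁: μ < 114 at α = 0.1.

z = -2.074. Critical value: -1.28. Reject H₀.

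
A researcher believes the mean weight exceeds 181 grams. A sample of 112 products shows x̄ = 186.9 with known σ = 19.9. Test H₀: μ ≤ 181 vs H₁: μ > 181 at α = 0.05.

z = 3.138. Critical value: 1.645. Reject H₀.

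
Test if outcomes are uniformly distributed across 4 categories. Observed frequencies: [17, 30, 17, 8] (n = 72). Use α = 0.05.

Expected = 18 each. χ² = Σ(O-E)²/E = 13.667. df = 3, critical value = 7.815. Reject H₀.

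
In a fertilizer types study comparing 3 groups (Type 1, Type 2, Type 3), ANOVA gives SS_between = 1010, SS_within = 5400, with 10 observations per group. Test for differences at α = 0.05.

df_between = 2, df_within = 27. F = MS_between/MS_within = 505.0/200.0 = 2.525. F_crit ≈ 3.354. Fail to reject H₀.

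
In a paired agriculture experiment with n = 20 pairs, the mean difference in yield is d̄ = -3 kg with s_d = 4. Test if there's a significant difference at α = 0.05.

t = d̄/(s_d/√n) = -3/(4/√20) = -3.354. df = 19, critical t = ±2.093. Reject H₀.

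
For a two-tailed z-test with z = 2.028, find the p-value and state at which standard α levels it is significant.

p = 2·P(Z > |2.028|) = 2·(1 - Φ(2.028)) ≈ 0.0426. Significant at α = 0.1; Significant at α = 0.05.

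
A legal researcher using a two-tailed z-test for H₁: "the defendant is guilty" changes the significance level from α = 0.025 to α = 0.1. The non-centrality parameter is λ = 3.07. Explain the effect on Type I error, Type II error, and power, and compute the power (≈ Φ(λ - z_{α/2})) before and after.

Increasing α from 0.025 to 0.1:
• Type I error rate increases (α is the Type I rate by definition).
• Critical value moves from z_{α/2} = 2.241 to 1.645, so power = Φ(λ - z_{α/2}) goes from Φ(3.07 - 2.241) = 0.796 to Φ(3.07 - 1.645) = 0.923.
• Type II error rate β = 1 - power therefore decreases (0.204 → 0.077).
Appropriate when false negatives are costly — here, acquitting a guilty person.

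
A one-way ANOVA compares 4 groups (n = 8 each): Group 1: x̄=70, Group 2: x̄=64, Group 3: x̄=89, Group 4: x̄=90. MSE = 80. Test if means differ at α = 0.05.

Grand mean = 78.25. SS_between = 4198.0, MS_between = 1399.33. F = 17.492, F_crit ≈ 2.947. Reject H₀.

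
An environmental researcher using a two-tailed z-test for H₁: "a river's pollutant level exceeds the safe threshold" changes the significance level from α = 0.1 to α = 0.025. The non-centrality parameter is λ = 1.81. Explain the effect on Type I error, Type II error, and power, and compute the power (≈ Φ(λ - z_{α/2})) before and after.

Decreasing α from 0.1 to 0.025:
• Type I error rate decreases (α is the Type I rate by definition).
• Critical value moves from z_{α/2} = 1.645 to 2.241, so power = Φ(λ - z_{α/2}) goes from Φ(1.81 - 1.645) = 0.566 to Φ(1.81 - 2.241) = 0.333.
• Type II error rate β = 1 - power therefore increases (0.434 → 0.667).
Appropriate when false positives are costly — here, shutting down a compliant factory unnecessarily.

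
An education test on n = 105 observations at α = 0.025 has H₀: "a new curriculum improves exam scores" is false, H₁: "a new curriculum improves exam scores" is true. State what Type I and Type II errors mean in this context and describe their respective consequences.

Type I (false positive): concluding that a new curriculum improves exam scores when it is not — adopting a curriculum that gives no real benefit — disruption for nothing. Type II (false negative): failing to conclude that a new curriculum improves exam scores when it is — keeping the old curriculum when the new one would have helped students. Which is costlier depends on domain priorities and is a judgement call rather than a statistical fact.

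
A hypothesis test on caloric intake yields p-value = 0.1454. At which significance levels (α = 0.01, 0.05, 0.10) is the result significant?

p = 0.1454. Not significant at any of the given levels.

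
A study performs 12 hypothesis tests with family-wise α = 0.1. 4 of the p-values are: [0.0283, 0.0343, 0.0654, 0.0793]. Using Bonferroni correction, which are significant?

Bonferroni α = 0.1/12 = 0.00833. None of the given p-values are significant.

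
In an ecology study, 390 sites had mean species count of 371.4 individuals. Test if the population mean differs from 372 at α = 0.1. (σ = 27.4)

z = (x̄ - μ₀)/(σ/√n) = (371.4 - 372)/(27.4/√390) = -0.432. Critical value: ±1.645. Since |-0.432| ≤ 1.645, Fail to reject H₀.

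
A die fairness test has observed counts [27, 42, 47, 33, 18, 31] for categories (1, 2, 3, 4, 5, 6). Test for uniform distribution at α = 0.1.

Expected = 33 each. χ² = Σ(O-E)²/E = 16.424. df = 5, critical value = 9.236. Reject H₀.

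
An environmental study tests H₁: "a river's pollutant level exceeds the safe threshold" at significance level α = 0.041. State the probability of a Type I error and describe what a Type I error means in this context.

P(Type I error) = α = 0.041. A Type I error is rejecting H₀ when H₀ is actually true (false positive) — here, concluding that a river's pollutant level exceeds the safe threshold when in fact this is not the case. Consequence: shutting down a compliant factory unnecessarily.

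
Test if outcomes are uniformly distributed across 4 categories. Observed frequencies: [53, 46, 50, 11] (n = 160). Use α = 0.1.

Expected = 40 each. χ² = Σ(O-E)²/E = 28.65. df = 3, critical value = 6.251. Reject H₀.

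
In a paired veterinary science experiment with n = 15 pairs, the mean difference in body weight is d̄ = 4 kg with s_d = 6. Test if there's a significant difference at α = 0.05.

t = d̄/(s_d/√n) = 4/(6/√15) = 2.582. df = 14, critical t = ±2.145. Reject H₀.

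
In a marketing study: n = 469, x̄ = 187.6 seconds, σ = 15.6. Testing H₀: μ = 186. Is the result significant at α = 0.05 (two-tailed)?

z = (187.6 - 186)/(15.6/√469) = 2.221. Since |z| > 1.96, significant at α = 0.05.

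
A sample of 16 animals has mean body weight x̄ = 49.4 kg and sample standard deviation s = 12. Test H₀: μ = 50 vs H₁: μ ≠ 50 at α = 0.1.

t = (x̄ - μ₀)/(s/√n) = (49.4 - 50)/(12/√16) = -0.2. df = 15, critical t = ±1.753. Fail to reject H₀.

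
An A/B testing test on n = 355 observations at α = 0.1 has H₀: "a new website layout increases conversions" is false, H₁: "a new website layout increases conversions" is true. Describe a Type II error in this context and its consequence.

Type II error: failing to reject H₀ when it is false — concluding that a new website layout increases conversions is not supported when in fact it is. Consequence: discarding a layout that would have improved conversions — lost revenue.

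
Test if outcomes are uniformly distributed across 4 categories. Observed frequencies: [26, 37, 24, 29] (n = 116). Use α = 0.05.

Expected = 29 each. χ² = Σ(O-E)²/E = 3.379. df = 3, critical value = 7.815. Fail to reject H₀.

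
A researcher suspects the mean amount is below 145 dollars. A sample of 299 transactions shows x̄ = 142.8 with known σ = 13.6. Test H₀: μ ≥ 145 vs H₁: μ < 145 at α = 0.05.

z = -2.797. Critical value: -1.645. Reject H₀.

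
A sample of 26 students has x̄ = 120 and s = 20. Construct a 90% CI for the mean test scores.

CI = x̄ ± t*(s/√n) = 120 ± 1.708(20/√26) = (113.3, 126.7)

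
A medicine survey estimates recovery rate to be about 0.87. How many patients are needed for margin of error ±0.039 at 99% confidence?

n = z²p(1-p)/E² = 2.576²×0.87×0.13/0.039² = 493.4 → n = 494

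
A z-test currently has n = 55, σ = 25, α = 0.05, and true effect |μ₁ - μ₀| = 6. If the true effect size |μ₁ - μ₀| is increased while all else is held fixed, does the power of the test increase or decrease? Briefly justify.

Power increases: a larger true effect increases the non-centrality λ = |μ₁ - μ₀|/(σ/√n).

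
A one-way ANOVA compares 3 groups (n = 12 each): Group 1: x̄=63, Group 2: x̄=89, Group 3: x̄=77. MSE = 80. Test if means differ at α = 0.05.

Grand mean = 76.33. SS_between = 4064.0, MS_between = 2032.0. F = 25.4, F_crit ≈ 3.285. Reject H₀.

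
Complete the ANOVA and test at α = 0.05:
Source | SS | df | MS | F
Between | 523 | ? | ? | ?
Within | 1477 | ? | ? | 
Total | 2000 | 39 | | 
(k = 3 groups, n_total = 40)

df_between = 2, df_within = 37. MS_between = 261.5, MS_within = 39.92. F = 6.551, F_crit ≈ 3.252. Reject H₀.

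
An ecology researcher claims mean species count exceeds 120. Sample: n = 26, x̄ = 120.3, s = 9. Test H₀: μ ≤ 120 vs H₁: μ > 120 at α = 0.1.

t = (120.3 - 120)/(9/√26) = 0.17, df = 25. Critical t = 1.316. Fail to reject H₀.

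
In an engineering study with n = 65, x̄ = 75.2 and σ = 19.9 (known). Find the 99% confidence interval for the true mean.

CI = x̄ ± z*(σ/√n) = 75.2 ± 2.576(19.9/√65) = 75.2 ± 6.36 = (68.84, 81.56)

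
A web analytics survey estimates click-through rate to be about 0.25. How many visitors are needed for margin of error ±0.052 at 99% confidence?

n = z²p(1-p)/E² = 2.576²×0.25×0.75/0.052² = 460.1 → n = 461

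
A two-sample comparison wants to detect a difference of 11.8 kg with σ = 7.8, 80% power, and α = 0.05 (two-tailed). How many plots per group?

n per group = 2(z_α/2 + z_β)²σ²/d² = 2×(1.96 + 0.84)²×7.8²/11.8² = 6.9 → n = 7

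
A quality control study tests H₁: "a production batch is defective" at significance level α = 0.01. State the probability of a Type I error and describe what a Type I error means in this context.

P(Type I error) = α = 0.01. A Type I error is rejecting H₀ when H₀ is actually true (false positive) — here, concluding that a production batch is defective when in fact this is not the case. Consequence: scrapping a good batch — wasted material and cost for no reason.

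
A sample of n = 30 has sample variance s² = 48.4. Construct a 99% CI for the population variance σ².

df = 29. χ²_{0.005} = 52.336, χ²_{0.995} = 13.121. CI for σ² = ((n-1)s²/χ²_{α/2}, (n-1)s²/χ²_{1-α/2}) = (29·48.4/52.336, 29·48.4/13.121) = (26.82, 106.97)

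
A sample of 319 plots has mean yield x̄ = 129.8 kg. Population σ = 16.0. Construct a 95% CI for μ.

CI = x̄ ± z*(σ/√n) = 129.8 ± 1.96(16.0/√319) = 129.8 ± 1.76 = (128.04, 131.56)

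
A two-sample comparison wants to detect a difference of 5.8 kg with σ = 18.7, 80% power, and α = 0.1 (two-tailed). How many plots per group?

n per group = 2(z_α/2 + z_β)²σ²/d² = 2×(1.645 + 0.84)²×18.7²/5.8² = 128.4 → n = 129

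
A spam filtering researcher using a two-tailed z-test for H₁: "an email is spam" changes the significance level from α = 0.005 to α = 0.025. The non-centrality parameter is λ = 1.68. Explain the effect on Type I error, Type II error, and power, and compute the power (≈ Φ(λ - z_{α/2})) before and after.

Increasing α from 0.005 to 0.025:
• Type I error rate increases (α is the Type I rate by definition).
• Critical value moves from z_{α/2} = 2.807 to 2.241, so power = Φ(λ - z_{α/2}) goes from Φ(1.68 - 2.807) = 0.13 to Φ(1.68 - 2.241) = 0.287.
• Type II error rate β = 1 - power therefore decreases (0.87 → 0.713).
Appropriate when false negatives are costly — here, a spam email lands in the inbox.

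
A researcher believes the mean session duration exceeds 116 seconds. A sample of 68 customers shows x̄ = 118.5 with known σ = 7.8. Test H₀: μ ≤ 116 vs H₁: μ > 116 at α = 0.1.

z = 2.643. Critical value: 1.28. Reject H₀.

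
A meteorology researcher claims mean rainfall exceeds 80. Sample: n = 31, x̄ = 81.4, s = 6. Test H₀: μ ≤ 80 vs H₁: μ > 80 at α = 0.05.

t = (81.4 - 80)/(6/√31) = 1.299, df = 30. Critical t = 1.697. Fail to reject H₀.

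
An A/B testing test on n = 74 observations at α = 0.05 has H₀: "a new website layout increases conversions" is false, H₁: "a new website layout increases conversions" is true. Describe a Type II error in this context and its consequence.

Type II error: failing to reject H₀ when it is false — concluding that a new website layout increases conversions is not supported when in fact it is. Consequence: discarding a layout that would have improved conversions — lost revenue.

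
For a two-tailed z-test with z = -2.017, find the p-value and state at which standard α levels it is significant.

p = 2·P(Z > |-2.017|) = 2·(1 - Φ(2.017)) ≈ 0.0437. Significant at α = 0.1; Significant at α = 0.05.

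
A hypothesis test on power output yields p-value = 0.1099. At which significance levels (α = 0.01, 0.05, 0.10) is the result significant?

p = 0.1099. Not significant at any of the given levels.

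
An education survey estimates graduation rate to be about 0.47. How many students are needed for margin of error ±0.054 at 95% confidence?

n = z²p(1-p)/E² = 1.96²×0.47×0.53/0.054² = 328.2 → n = 329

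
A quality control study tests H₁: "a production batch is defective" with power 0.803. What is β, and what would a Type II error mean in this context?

β = 1 - power = 1 - 0.803 = 0.197. A Type II error is failing to reject H₀ when H₀ is false (false negative) — here, failing to conclude that a production batch is defective when in fact it is true. Consequence: shipping a defective batch — faulty products reach customers.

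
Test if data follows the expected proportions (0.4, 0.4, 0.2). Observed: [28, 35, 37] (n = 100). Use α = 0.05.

Expected: [40.0, 40.0, 20.0]. χ² = 18.675. df = 2, critical = 5.991. Reject H₀.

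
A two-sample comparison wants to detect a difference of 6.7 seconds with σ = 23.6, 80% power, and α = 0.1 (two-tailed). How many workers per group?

n per group = 2(z_α/2 + z_β)²σ²/d² = 2×(1.645 + 0.84)²×23.6²/6.7² = 153.2 → n = 154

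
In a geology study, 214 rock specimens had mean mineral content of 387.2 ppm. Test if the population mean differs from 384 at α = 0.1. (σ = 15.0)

z = (x̄ - μ₀)/(σ/√n) = (387.2 - 384)/(15.0/√214) = 3.121. Critical value: ±1.645. Since |3.121| > 1.645, Reject H₀.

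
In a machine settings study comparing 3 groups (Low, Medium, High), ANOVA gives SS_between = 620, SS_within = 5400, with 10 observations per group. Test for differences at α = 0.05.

df_between = 2, df_within = 27. F = MS_between/MS_within = 310.0/200.0 = 1.55. F_crit ≈ 3.354. Fail to reject H₀.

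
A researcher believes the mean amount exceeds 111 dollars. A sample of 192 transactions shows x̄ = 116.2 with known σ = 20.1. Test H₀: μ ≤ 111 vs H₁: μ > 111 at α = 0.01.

z = 3.585. Critical value: 2.33. Reject H₀.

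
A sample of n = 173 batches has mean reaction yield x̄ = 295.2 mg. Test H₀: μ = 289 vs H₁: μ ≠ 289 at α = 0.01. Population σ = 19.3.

z = (x̄ - μ₀)/(σ/√n) = (295.2 - 289)/(19.3/√173) = 4.225. Critical value: ±2.576. Since |4.225| > 2.576, Reject H₀.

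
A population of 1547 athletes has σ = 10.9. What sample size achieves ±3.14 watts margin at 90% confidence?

Without FPC: n₀ = (1.645×10.9/3.14)² = 32.608. With FPC: n = n₀N/(n₀+N-1) = 32.0 → n = 32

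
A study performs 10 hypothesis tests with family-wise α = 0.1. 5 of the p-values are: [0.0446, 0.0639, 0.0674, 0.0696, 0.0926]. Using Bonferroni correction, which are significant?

Bonferroni α = 0.1/10 = 0.01. None of the given p-values are significant.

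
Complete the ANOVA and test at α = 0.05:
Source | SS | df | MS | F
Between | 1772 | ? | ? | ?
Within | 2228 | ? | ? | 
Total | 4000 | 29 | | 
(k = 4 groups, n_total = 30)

df_between = 3, df_within = 26. MS_between = 590.67, MS_within = 85.69. F = 6.893, F_crit ≈ 2.975. Reject H₀.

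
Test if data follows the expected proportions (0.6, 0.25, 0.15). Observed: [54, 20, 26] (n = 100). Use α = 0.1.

Expected: [60.0, 25.0, 15.0]. χ² = 9.667. df = 2, critical = 4.605. Reject H₀.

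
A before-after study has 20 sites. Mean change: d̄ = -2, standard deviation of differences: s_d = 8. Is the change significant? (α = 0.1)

t = d̄/(s_d/√n) = -2/(8/√20) = -1.118. df = 19, critical t = ±1.729. Fail to reject H₀.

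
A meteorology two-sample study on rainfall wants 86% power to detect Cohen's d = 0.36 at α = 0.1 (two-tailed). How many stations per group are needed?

z_{α/2} = 1.645, z_β = Φ⁻¹(0.86) = 1.08. For small effect (d = 0.36): n per group = 2(z_{α/2} + z_β)²/d² = 2(1.645 + 1.08)²/0.36² = 114.6 → 115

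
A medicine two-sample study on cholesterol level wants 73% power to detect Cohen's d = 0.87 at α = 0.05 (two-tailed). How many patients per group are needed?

z_{α/2} = 1.96, z_β = Φ⁻¹(0.73) = 0.613. For large effect (d = 0.87): n per group = 2(z_{α/2} + z_β)²/d² = 2(1.96 + 0.613)²/0.87² = 17.5 → 18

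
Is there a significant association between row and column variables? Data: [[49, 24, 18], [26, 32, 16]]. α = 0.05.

χ² = 6.633. df = 2, critical = 5.991. Reject H₀. Variables are dependent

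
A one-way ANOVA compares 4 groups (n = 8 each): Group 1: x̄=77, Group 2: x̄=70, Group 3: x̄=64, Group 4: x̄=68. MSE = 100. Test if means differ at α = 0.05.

Grand mean = 69.75. SS_between = 710.0, MS_between = 236.67. F = 2.367, F_crit ≈ 2.947. Fail to reject H₀.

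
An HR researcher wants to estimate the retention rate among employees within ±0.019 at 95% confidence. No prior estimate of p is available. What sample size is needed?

Conservative approach: use p = 0.5 (maximizes p(1-p) = 0.25). n = z²(0.25)/E² = 1.96²×0.25/0.019² = 2660.4 → n = 2661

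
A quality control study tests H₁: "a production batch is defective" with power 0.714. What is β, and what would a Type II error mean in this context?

β = 1 - power = 1 - 0.714 = 0.286. A Type II error is failing to reject H₀ when H₀ is false (false negative) — here, failing to conclude that a production batch is defective when in fact it is true. Consequence: shipping a defective batch — faulty products reach customers.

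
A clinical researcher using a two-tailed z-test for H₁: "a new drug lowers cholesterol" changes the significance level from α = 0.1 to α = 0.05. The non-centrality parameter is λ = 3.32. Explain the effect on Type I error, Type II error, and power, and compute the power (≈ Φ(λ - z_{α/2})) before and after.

Decreasing α from 0.1 to 0.05:
• Type I error rate decreases (α is the Type I rate by definition).
• Critical value moves from z_{α/2} = 1.645 to 1.96, so power = Φ(λ - z_{α/2}) goes from Φ(3.32 - 1.645) = 0.953 to Φ(3.32 - 1.96) = 0.913.
• Type II error rate β = 1 - power therefore increases (0.047 → 0.087).
Appropriate when false positives are costly — here, approving an ineffective drug — patients take a useless medication and may skip effective alternatives.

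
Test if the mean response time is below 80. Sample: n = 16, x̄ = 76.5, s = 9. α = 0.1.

t = (76.5 - 80)/(9/√16) = -1.556, df = 15. Critical t = -1.341. Reject H₀.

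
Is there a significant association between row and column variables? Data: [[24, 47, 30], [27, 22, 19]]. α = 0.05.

χ² = 5.469. df = 2, critical = 5.991. Fail to reject H₀. No evidence of dependence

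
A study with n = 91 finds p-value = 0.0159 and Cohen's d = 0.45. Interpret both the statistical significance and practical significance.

Statistically significant (p = 0.0159 < 0.05). Cohen's d = 0.45 indicates a small effect size. Both statistical and practical significance should be considered.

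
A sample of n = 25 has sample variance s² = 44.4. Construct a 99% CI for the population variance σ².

df = 24. χ²_{0.005} = 45.559, χ²_{0.995} = 9.886. CI for σ² = ((n-1)s²/χ²_{α/2}, (n-1)s²/χ²_{1-α/2}) = (24·44.4/45.559, 24·44.4/9.886) = (23.39, 107.79)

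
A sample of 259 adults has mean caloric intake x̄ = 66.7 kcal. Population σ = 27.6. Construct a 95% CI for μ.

CI = x̄ ± z*(σ/√n) = 66.7 ± 1.96(27.6/√259) = 66.7 ± 3.36 = (63.34, 70.06)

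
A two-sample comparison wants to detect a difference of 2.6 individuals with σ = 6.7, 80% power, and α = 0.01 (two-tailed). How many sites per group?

n per group = 2(z_α/2 + z_β)²σ²/d² = 2×(2.576 + 0.84)²×6.7²/2.6² = 155.0 → n = 155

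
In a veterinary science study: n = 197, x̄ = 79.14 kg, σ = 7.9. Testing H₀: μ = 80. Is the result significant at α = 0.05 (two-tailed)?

z = (79.14 - 80)/(7.9/√197) = -1.528. Since |z| ≤ 1.96, not significant at α = 0.05.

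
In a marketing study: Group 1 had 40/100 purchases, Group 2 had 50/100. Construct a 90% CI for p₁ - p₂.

p̂₁ = 0.4, p̂₂ = 0.5. Difference = -0.1. CI = (-0.215, 0.015)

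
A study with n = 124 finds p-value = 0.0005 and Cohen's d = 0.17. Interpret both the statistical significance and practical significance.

Statistically significant (p = 0.0005 < 0.05). Cohen's d = 0.17 indicates a very small effect size. Both statistical and practical significance should be considered.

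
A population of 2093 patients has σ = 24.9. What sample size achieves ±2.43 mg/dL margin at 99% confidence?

Without FPC: n₀ = (2.576×24.9/2.43)² = 696.751. With FPC: n = n₀N/(n₀+N-1) = 522.9 → n = 523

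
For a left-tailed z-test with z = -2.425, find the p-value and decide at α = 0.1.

p = P(Z < -2.425) = Φ(-2.425) ≈ 0.0077. Since p < 0.1, reject H₀ (significant) at α = 0.1.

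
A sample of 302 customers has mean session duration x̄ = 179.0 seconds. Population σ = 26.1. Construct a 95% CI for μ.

CI = x̄ ± z*(σ/√n) = 179.0 ± 1.96(26.1/√302) = 179.0 ± 2.94 = (176.06, 181.94)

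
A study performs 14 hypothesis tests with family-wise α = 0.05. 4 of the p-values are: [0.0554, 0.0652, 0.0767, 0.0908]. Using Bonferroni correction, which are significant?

Bonferroni α = 0.05/14 = 0.00357. None of the given p-values are significant.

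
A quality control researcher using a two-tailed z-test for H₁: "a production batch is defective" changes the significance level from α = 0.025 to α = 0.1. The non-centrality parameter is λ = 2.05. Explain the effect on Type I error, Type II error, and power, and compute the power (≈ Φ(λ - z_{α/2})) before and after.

Increasing α from 0.025 to 0.1:
• Type I error rate increases (α is the Type I rate by definition).
• Critical value moves from z_{α/2} = 2.241 to 1.645, so power = Φ(λ - z_{α/2}) goes from Φ(2.05 - 2.241) = 0.424 to Φ(2.05 - 1.645) = 0.657.
• Type II error rate β = 1 - power therefore decreases (0.576 → 0.343).
Appropriate when false negatives are costly — here, shipping a defective batch — faulty products reach customers.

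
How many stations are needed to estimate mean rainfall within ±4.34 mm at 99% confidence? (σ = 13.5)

n = (z*σ/E)² = (2.576×13.5/4.34)² = 64.2 → n = 65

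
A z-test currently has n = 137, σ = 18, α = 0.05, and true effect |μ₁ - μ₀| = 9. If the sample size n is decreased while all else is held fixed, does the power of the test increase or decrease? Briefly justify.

Power decreases: a smaller n inflates the standard error σ/√n, pulling the sampling distribution under H₁ back toward the critical value.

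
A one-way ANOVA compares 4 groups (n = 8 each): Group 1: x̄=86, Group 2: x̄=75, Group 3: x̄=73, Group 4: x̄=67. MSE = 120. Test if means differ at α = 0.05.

Grand mean = 75.25. SS_between = 1510.0, MS_between = 503.33. F = 4.194, F_crit ≈ 2.947. Reject H₀.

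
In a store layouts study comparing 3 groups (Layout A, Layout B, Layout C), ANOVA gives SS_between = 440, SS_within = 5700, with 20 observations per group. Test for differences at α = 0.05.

df_between = 2, df_within = 57. F = MS_between/MS_within = 220.0/100.0 = 2.2. F_crit ≈ 3.159. Fail to reject H₀.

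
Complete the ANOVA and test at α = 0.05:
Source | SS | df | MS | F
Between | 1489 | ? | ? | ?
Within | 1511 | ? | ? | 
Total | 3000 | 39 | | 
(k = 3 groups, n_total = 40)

df_between = 2, df_within = 37. MS_between = 744.5, MS_within = 40.84. F = 18.231, F_crit ≈ 3.252. Reject H₀.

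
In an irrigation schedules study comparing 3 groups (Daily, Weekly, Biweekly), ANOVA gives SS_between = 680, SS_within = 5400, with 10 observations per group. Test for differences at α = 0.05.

df_between = 2, df_within = 27. F = MS_between/MS_within = 340.0/200.0 = 1.7. F_crit ≈ 3.354. Fail to reject H₀.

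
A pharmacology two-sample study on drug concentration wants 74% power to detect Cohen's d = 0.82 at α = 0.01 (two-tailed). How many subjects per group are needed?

z_{α/2} = 2.576, z_β = Φ⁻¹(0.74) = 0.643. For large effect (d = 0.82): n per group = 2(z_{α/2} + z_β)²/d² = 2(2.576 + 0.643)²/0.82² = 30.8 → 31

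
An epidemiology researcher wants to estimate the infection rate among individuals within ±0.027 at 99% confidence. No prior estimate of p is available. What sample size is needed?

Conservative approach: use p = 0.5 (maximizes p(1-p) = 0.25). n = z²(0.25)/E² = 2.576²×0.25/0.027² = 2275.6 → n = 2276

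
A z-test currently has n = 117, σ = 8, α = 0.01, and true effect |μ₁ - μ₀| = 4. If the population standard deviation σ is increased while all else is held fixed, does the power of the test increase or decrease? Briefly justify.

Power decreases: a larger σ inflates the standard error σ/√n, pulling the sampling distribution under H₁ back toward the critical value.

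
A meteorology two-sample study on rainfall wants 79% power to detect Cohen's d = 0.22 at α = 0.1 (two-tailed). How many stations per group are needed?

z_{α/2} = 1.645, z_β = Φ⁻¹(0.79) = 0.806. For small effect (d = 0.22): n per group = 2(z_{α/2} + z_β)²/d² = 2(1.645 + 0.806)²/0.22² = 248.2 → 249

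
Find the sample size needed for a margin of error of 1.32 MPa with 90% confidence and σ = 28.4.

n = (z*σ/E)² = (1.645×28.4/1.32)² = 1252.6 → n = 1253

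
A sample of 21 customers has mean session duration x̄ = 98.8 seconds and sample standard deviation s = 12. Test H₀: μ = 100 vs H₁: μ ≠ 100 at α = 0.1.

t = (x̄ - μ₀)/(s/√n) = (98.8 - 100)/(12/√21) = -0.458. df = 20, critical t = ±1.725. Fail to reject H₀.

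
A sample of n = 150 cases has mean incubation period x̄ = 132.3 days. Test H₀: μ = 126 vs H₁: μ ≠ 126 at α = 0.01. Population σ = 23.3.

z = (x̄ - μ₀)/(σ/√n) = (132.3 - 126)/(23.3/√150) = 3.312. Critical value: ±2.576. Since |3.312| > 2.576, Reject H₀.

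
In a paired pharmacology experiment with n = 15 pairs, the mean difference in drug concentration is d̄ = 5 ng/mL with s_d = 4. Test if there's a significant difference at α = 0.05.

t = d̄/(s_d/√n) = 5/(4/√15) = 4.841. df = 14, critical t = ±2.145. Reject H₀.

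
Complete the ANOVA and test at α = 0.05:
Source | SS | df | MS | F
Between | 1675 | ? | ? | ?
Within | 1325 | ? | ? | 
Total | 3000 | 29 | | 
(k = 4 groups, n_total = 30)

df_between = 3, df_within = 26. MS_between = 558.33, MS_within = 50.96. F = 10.956, F_crit ≈ 2.975. Reject H₀.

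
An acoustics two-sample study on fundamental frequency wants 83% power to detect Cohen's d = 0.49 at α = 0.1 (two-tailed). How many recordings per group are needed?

z_{α/2} = 1.645, z_β = Φ⁻¹(0.83) = 0.954. For small effect (d = 0.49): n per group = 2(z_{α/2} + z_β)²/d² = 2(1.645 + 0.954)²/0.49² = 56.3 → 57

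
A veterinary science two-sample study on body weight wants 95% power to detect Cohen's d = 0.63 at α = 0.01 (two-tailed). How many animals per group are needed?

z_{α/2} = 2.576, z_β = Φ⁻¹(0.95) = 1.645. For medium effect (d = 0.63): n per group = 2(z_{α/2} + z_β)²/d² = 2(2.576 + 1.645)²/0.63² = 89.8 → 90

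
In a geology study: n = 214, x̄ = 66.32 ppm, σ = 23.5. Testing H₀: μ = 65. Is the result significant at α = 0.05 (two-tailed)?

z = (66.32 - 65)/(23.5/√214) = 0.822. Since |z| ≤ 1.96, not significant at α = 0.05.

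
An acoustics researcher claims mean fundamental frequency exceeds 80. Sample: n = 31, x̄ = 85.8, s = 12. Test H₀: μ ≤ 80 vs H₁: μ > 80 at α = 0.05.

t = (85.8 - 80)/(12/√31) = 2.691, df = 30. Critical t = 1.697. Reject H₀.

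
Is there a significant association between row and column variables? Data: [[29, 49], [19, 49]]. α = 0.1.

χ² = 1.405. df = 1, critical = 2.706. Fail to reject H₀. No evidence of dependence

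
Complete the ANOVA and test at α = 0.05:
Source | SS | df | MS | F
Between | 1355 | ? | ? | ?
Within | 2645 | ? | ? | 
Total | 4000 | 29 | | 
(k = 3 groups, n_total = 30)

df_between = 2, df_within = 27. MS_between = 677.5, MS_within = 97.96. F = 6.916, F_crit ≈ 3.354. Reject H₀.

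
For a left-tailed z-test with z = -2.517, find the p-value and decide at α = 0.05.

p = P(Z < -2.517) = Φ(-2.517) ≈ 0.0059. Since p < 0.05, reject H₀ (significant) at α = 0.05.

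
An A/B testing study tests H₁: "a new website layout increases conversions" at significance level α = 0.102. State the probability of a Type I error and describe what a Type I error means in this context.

P(Type I error) = α = 0.102. A Type I error is rejecting H₀ when H₀ is actually true (false positive) — here, concluding that a new website layout increases conversions when in fact this is not the case. Consequence: rolling out a layout that doesn't actually help — wasted engineering effort.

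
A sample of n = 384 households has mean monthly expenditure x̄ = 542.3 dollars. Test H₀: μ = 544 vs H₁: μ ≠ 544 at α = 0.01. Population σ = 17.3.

z = (x̄ - μ₀)/(σ/√n) = (542.3 - 544)/(17.3/√384) = -1.926. Critical value: ±2.576. Since |-1.926| ≤ 2.576, Fail to reject H₀.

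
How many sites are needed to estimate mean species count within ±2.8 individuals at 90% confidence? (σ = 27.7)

n = (z*σ/E)² = (1.645×27.7/2.8)² = 264.8 → n = 265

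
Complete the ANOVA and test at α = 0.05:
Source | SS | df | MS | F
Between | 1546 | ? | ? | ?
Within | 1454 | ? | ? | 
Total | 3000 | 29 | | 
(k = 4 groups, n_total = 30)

df_between = 3, df_within = 26. MS_between = 515.33, MS_within = 55.92. F = 9.215, F_crit ≈ 2.975. Reject H₀.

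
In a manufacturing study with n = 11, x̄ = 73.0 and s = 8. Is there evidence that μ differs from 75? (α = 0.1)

t = (x̄ - μ₀)/(s/√n) = (73.0 - 75)/(8/√11) = -0.829. df = 10, critical t = ±1.812. Fail to reject H₀.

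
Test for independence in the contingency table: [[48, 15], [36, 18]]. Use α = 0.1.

χ² = 1.302. df = 1, critical = 2.706. Fail to reject H₀. No evidence of dependence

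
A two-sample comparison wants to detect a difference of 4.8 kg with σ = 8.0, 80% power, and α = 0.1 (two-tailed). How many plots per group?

n per group = 2(z_α/2 + z_β)²σ²/d² = 2×(1.645 + 0.84)²×8.0²/4.8² = 34.3 → n = 35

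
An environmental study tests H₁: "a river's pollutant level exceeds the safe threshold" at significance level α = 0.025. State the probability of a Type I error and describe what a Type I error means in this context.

P(Type I error) = α = 0.025. A Type I error is rejecting H₀ when H₀ is actually true (false positive) — here, concluding that a river's pollutant level exceeds the safe threshold when in fact this is not the case. Consequence: shutting down a compliant factory unnecessarily.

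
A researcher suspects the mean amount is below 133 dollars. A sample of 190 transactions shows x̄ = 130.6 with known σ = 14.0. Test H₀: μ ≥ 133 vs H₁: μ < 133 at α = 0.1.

z = -2.363. Critical value: -1.28. Reject H₀.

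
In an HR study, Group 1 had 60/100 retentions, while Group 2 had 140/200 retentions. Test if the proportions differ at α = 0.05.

p̂₁ = 0.6, p̂₂ = 0.7, pooled p̂ = 0.667. z = -1.732. Critical: ±1.96. Fail to reject H₀.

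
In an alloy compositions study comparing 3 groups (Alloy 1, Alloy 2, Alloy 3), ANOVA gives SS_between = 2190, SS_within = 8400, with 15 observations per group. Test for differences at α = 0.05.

df_between = 2, df_within = 42. F = MS_between/MS_within = 1095.0/200.0 = 5.475. F_crit ≈ 3.22. Reject H₀. At least one mean differs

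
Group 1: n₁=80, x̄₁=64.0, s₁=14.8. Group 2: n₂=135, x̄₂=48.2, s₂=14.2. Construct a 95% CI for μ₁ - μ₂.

Difference = 15.8. SE = √(14.8²/80 + 14.2²/135) = 2.057. CI = (11.77, 19.83)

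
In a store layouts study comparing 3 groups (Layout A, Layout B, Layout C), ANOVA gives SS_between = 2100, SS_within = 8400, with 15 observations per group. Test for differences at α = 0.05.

df_between = 2, df_within = 42. F = MS_between/MS_within = 1050.0/200.0 = 5.25. F_crit ≈ 3.22. Reject H₀. At least one mean differs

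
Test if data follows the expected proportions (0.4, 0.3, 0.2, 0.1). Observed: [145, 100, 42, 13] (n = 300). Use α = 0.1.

Expected: [120.0, 90.0, 60.0, 30.0]. χ² = 21.353. df = 3, critical = 6.251. Reject H₀.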